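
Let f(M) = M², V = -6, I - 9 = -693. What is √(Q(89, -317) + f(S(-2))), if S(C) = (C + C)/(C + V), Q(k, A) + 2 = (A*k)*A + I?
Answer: √35771341/2 ≈ 2990.5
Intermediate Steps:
I = -684 (I = 9 - 693 = -684)
Q(k, A) = -686 + k*A² (Q(k, A) = -2 + ((A*k)*A - 684) = -2 + (k*A² - 684) = -2 + (-684 + k*A²) = -686 + k*A²)
S(C) = 2*C/(-6 + C) (S(C) = (C + C)/(C - 6) = (2*C)/(-6 + C) = 2*C/(-6 + C))
√(Q(89, -317) + f(S(-2))) = √((-686 + 89*(-317)²) + (2*(-2)/(-6 - 2))²) = √((-686 + 89*100489) + (2*(-2)/(-8))²) = √((-686 + 8943521) + (2*(-2)*(-⅛))²) = √(8942835 + (½)²) = √(8942835 + ¼) = √(35771341/4) = √35771341/2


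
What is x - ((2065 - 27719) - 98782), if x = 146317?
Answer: 270753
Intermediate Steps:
x - ((2065 - 27719) - 98782) = 146317 - ((2065 - 27719) - 98782) = 146317 - (-25654 - 98782) = 146317 - 1*(-124436) = 146317 + 124436 = 270753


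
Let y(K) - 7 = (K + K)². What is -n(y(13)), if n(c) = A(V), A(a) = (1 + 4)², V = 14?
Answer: -25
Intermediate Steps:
y(K) = 7 + 4*K² (y(K) = 7 + (K + K)² = 7 + (2*K)² = 7 + 4*K²)
A(a) = 25 (A(a) = 5² = 25)
n(c) = 25
-n(y(13)) = -1*25 = -25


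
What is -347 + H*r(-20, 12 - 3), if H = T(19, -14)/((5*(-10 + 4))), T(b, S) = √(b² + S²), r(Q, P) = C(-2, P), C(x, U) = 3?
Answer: -347 - √557/10 ≈ -349.36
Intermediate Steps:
r(Q, P) = 3
T(b, S) = √(S² + b²)
H = -√557/30 (H = √((-14)² + 19²)/((5*(-10 + 4))) = √(196 + 361)/((5*(-6))) = √557/(-30) = √557*(-1/30) = -√557/30 ≈ -0.78669)
-347 + H*r(-20, 12 - 3) = -347 - √557/30*3 = -347 - √557/10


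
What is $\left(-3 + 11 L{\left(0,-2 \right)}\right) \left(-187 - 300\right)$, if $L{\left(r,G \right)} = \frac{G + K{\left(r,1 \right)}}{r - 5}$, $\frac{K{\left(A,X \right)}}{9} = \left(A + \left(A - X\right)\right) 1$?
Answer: $- \frac{51622}{5} \approx -10324.0$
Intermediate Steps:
$K{\left(A,X \right)} = - 9 X + 18 A$ ($K{\left(A,X \right)} = 9 \left(A + \left(A - X\right)\right) 1 = 9 \left(- X + 2 A\right) 1 = 9 \left(- X + 2 A\right) = - 9 X + 18 A$)
$L{\left(r,G \right)} = \frac{-9 + G + 18 r}{-5 + r}$ ($L{\left(r,G \right)} = \frac{G + \left(\left(-9\right) 1 + 18 r\right)}{r - 5} = \frac{G + \left(-9 + 18 r\right)}{-5 + r} = \frac{-9 + G + 18 r}{-5 + r}$)
$\left(-3 + 11 L{\left(0,-2 \right)}\right) \left(-187 - 300\right) = \left(-3 + 11 \frac{-9 - 2 + 18 \cdot 0}{-5 + 0}\right) \left(-187 - 300\right) = \left(-3 + 11 \frac{-9 - 2 + 0}{-5}\right) \left(-487\right) = \left(-3 + 11 \left(\left(- \frac{1}{5}\right) \left(-11\right)\right)\right) \left(-487\right) = \left(-3 + 11 \cdot \frac{11}{5}\right) \left(-487\right) = \left(-3 + \frac{121}{5}\right) \left(-487\right) = \frac{106}{5} \left(-487\right) = - \frac{51622}{5}$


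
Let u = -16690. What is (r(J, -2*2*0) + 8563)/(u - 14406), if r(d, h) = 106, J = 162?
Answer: -8669/31096 ≈ -0.27878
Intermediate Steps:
(r(J, -2*2*0) + 8563)/(u - 14406) = (106 + 8563)/(-16690 - 14406) = 8669/(-31096) = 8669*(-1/31096) = -8669/31096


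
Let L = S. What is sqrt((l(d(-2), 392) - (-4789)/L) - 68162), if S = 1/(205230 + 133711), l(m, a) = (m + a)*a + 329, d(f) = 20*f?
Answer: 10*sqrt(16232586) ≈ 40290.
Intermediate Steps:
l(m, a) = 329 + a*(a + m) (l(m, a) = (a + m)*a + 329 = a*(a + m) + 329 = 329 + a*(a + m))
S = 1/338941 ≈ 2.9504e-6
L = 1/338941 ≈ 2.9504e-6
sqrt((l(d(-2), 392) - (-4789)/L) - 68162) = sqrt(((329 + 392**2 + 392*(20*(-2))) - (-4789)/1/338941) - 68162) = sqrt(((329 + 153664 + 392*(-40)) - (-4789)*338941) - 68162) = sqrt(((329 + 153664 - 15680) - 1*(-1623188449)) - 68162) = sqrt((138313 + 1623188449) - 68162) = sqrt(1623326762 - 68162) = sqrt(1623258600) = 10*sqrt(16232586)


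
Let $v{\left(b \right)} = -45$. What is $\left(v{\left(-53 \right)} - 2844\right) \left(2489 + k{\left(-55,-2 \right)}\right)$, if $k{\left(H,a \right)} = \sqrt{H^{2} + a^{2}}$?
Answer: $-7190721 - 2889 \sqrt{3029} \approx -7.3497 \cdot 10^{6}$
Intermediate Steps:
$\left(v{\left(-53 \right)} - 2844\right) \left(2489 + k{\left(-55,-2 \right)}\right) = \left(-45 - 2844\right) \left(2489 + \sqrt{\left(-55\right)^{2} + \left(-2\right)^{2}}\right) = - 2889 \left(2489 + \sqrt{3025 + 4}\right) = - 2889 \left(2489 + \sqrt{3029}\right) = -7190721 - 2889 \sqrt{3029}$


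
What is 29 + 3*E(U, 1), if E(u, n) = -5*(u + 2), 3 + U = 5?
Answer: -31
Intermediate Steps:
U = 2 (U = -3 + 5 = 2)
E(u, n) = -10 - 5*u (E(u, n) = -5*(2 + u) = -10 - 5*u)
29 + 3*E(U, 1) = 29 + 3*(-10 - 5*2) = 29 + 3*(-10 - 10) = 29 + 3*(-20) = 29 - 60 = -31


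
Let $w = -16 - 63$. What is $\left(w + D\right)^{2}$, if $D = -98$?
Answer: $31329$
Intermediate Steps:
$w = -79$
$\left(w + D\right)^{2} = \left(-79 - 98\right)^{2} = \left(-177\right)^{2} = 31329$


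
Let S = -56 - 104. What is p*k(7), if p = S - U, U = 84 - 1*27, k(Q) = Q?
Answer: -1519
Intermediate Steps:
U = 57 (U = 84 - 27 = 57)
S = -160
p = -217 (p = -160 - 1*57 = -160 - 57 = -217)
p*k(7) = -217*7 = -1519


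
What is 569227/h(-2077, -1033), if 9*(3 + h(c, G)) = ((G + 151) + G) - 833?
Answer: -1707681/925 ≈ -1846.1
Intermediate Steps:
h(c, G) = -709/9 + 2*G/9 (h(c, G) = -3 + (((G + 151) + G) - 833)/9 = -3 + (((151 + G) + G) - 833)/9 = -3 + ((151 + 2*G) - 833)/9 = -3 + (-682 + 2*G)/9 = -3 + (-682/9 + 2*G/9) = -709/9 + 2*G/9)
569227/h(-2077, -1033) = 569227/(-709/9 + (2/9)*(-1033)) = 569227/(-709/9 - 2066/9) = 569227/(-925/3) = 569227*(-3/925) = -1707681/925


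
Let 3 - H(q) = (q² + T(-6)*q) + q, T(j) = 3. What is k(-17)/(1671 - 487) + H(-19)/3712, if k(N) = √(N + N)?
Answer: -141/1856 + I*√34/1184 ≈ -0.07597 + 0.0049248*I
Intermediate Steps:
k(N) = √2*√N (k(N) = √(2*N) = √2*√N)
H(q) = 3 - q² - 4*q (H(q) = 3 - ((q² + 3*q) + q) = 3 - (q² + 4*q) = 3 + (-q² - 4*q) = 3 - q² - 4*q)
k(-17)/(1671 - 487) + H(-19)/3712 = (√2*√(-17))/(1671 - 487) + (3 - 1*(-19)² - 4*(-19))/3712 = (√2*(I*√17))/1184 + (3 - 1*361 + 76)*(1/3712) = (I*√34)*(1/1184) + (3 - 361 + 76)*(1/3712) = I*√34/1184 - 282*1/3712 = I*√34/1184 - 141/1856 = -141/1856 + I*√34/1184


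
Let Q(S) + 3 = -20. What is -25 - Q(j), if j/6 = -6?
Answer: -2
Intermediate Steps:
j = -36 (j = 6*(-6) = -36)
Q(S) = -23 (Q(S) = -3 - 20 = -23)
-25 - Q(j) = -25 - 1*(-23) = -25 + 23 = -2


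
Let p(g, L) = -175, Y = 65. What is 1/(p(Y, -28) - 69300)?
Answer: -1/69475 ≈ -1.4394e-5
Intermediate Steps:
1/(p(Y, -28) - 69300) = 1/(-175 - 69300) = 1/(-69475) = -1/69475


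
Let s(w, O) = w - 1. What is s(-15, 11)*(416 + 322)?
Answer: -11808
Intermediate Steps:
s(w, O) = -1 + w
s(-15, 11)*(416 + 322) = (-1 - 15)*(416 + 322) = -16*738 = -11808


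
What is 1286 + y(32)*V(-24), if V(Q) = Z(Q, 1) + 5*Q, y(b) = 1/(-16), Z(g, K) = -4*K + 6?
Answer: 10347/8 ≈ 1293.4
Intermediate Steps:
Z(g, K) = 6 - 4*K
y(b) = -1/16
V(Q) = 2 + 5*Q (V(Q) = (6 - 4*1) + 5*Q = (6 - 4) + 5*Q = 2 + 5*Q)
1286 + y(32)*V(-24) = 1286 - (2 + 5*(-24))/16 = 1286 - (2 - 120)/16 = 1286 - 1/16*(-118) = 1286 + 59/8 = 10347/8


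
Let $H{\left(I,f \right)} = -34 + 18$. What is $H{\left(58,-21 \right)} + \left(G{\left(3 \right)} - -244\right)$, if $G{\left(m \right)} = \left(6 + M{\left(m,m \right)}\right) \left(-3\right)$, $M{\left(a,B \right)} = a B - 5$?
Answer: $198$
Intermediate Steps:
$M{\left(a,B \right)} = -5 + B a$ ($M{\left(a,B \right)} = B a - 5 = -5 + B a$)
$H{\left(I,f \right)} = -16$
$G{\left(m \right)} = -3 - 3 m^{2}$ ($G{\left(m \right)} = \left(6 + \left(-5 + m m\right)\right) \left(-3\right) = \left(6 + \left(-5 + m^{2}\right)\right) \left(-3\right) = \left(1 + m^{2}\right) \left(-3\right) = -3 - 3 m^{2}$)
$H{\left(58,-21 \right)} + \left(G{\left(3 \right)} - -244\right) = -16 - \left(-241 + 27\right) = -16 + \left(\left(-3 - 27\right) + 244\right) = -16 + \left(-30 + 244\right) = -16 + 214 = 198$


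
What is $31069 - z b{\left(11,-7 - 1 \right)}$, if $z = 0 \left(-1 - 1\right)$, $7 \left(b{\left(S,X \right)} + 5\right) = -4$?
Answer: $31069$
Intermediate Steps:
$b{\left(S,X \right)} = - \frac{39}{7}$ ($b{\left(S,X \right)} = -5 + \frac{1}{7} \left(-4\right) = -5 - \frac{4}{7} = - \frac{39}{7}$)
$z = 0$ ($z = 0 \left(-2\right) = 0$)
$31069 - z b{\left(11,-7 - 1 \right)} = 31069 - 0 \left(- \frac{39}{7}\right) = 31069 - 0 = 31069 + 0 = 31069$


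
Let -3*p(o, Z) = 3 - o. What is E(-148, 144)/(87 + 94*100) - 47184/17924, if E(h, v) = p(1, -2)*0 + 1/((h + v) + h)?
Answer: -17010119585/6461709544 ≈ -2.6325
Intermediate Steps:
p(o, Z) = -1 + o/3 (p(o, Z) = -(3 - o)/3 = -1 + o/3)
E(h, v) = 1/(v + 2*h) (E(h, v) = (-1 + (1/3)*1)*0 + 1/((h + v) + h) = (-1 + 1/3)*0 + 1/(v + 2*h) = -2/3*0 + 1/(v + 2*h) = 0 + 1/(v + 2*h) = 1/(v + 2*h))
E(-148, 144)/(87 + 94*100) - 47184/17924 = 1/((144 + 2*(-148))*(87 + 94*100)) - 47184/17924 = 1/((144 - 296)*(87 + 9400)) - 47184*1/17924 = 1/(-152*9487) - 11796/4481 = -1/152*1/9487 - 11796/4481 = -1/1442024 - 11796/4481 = -17010119585/6461709544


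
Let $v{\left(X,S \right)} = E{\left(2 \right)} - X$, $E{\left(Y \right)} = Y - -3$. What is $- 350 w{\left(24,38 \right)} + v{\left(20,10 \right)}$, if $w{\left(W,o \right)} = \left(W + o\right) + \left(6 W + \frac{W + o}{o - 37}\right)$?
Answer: $-93815$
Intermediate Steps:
$E{\left(Y \right)} = 3 + Y$ ($E{\left(Y \right)} = Y + 3 = 3 + Y$)
$v{\left(X,S \right)} = 5 - X$ ($v{\left(X,S \right)} = \left(3 + 2\right) - X = 5 - X$)
$w{\left(W,o \right)} = o + 7 W + \frac{W + o}{-37 + o}$ ($w{\left(W,o \right)} = \left(W + o\right) + \left(6 W + \frac{W + o}{-37 + o}\right) = o + 7 W + \frac{W + o}{-37 + o}$)
$- 350 w{\left(24,38 \right)} + v{\left(20,10 \right)} = - 350 \frac{38^{2} - 6192 - 1368 + 7 \cdot 24 \cdot 38}{-37 + 38} + \left(5 - 20\right) = - 350 \frac{1444 - 6192 - 1368 + 6384}{1} + \left(5 - 20\right) = - 350 \cdot 1 \cdot 268 - 15 = \left(-350\right) 268 - 15 = -93800 - 15 = -93815$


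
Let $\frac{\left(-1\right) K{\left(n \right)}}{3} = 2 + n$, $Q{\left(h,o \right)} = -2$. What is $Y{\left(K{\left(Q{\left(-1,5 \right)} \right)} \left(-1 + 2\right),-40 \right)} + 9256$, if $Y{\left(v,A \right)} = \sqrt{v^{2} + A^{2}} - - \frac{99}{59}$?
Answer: $\frac{548563}{59} \approx 9297.7$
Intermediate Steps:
$K{\left(n \right)} = -6 - 3 n$ ($K{\left(n \right)} = - 3 \left(2 + n\right) = -6 - 3 n$)
$Y{\left(v,A \right)} = \frac{99}{59} + \sqrt{A^{2} + v^{2}}$ ($Y{\left(v,A \right)} = \sqrt{A^{2} + v^{2}} - \left(-99\right) \frac{1}{59} = \sqrt{A^{2} + v^{2}} - - \frac{99}{59} = \sqrt{A^{2} + v^{2}} + \frac{99}{59} = \frac{99}{59} + \sqrt{A^{2} + v^{2}}$)
$Y{\left(K{\left(Q{\left(-1,5 \right)} \right)} \left(-1 + 2\right),-40 \right)} + 9256 = \left(\frac{99}{59} + \sqrt{\left(-40\right)^{2} + \left(\left(-6 - -6\right) \left(-1 + 2\right)\right)^{2}}\right) + 9256 = \left(\frac{99}{59} + \sqrt{1600 + \left(\left(-6 + 6\right) 1\right)^{2}}\right) + 9256 = \left(\frac{99}{59} + \sqrt{1600 + \left(0 \cdot 1\right)^{2}}\right) + 9256 = \left(\frac{99}{59} + \sqrt{1600 + 0^{2}}\right) + 9256 = \left(\frac{99}{59} + \sqrt{1600 + 0}\right) + 9256 = \left(\frac{99}{59} + \sqrt{1600}\right) + 9256 = \left(\frac{99}{59} + 40\right) + 9256 = \frac{2459}{59} + 9256 = \frac{548563}{59}$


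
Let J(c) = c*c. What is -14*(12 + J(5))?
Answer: -518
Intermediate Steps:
J(c) = c²
-14*(12 + J(5)) = -14*(12 + 5²) = -14*(12 + 25) = -14*37 = -518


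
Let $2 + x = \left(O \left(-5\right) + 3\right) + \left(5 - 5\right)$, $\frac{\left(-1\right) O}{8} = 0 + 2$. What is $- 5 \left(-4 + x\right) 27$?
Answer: $-10395$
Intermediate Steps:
$O = -16$ ($O = - 8 \left(0 + 2\right) = \left(-8\right) 2 = -16$)
$x = 81$ ($x = -2 + \left(\left(\left(-16\right) \left(-5\right) + 3\right) + \left(5 - 5\right)\right) = -2 + \left(\left(80 + 3\right) + 0\right) = -2 + \left(83 + 0\right) = -2 + 83 = 81$)
$- 5 \left(-4 + x\right) 27 = - 5 \left(-4 + 81\right) 27 = \left(-5\right) 77 \cdot 27 = \left(-385\right) 27 = -10395$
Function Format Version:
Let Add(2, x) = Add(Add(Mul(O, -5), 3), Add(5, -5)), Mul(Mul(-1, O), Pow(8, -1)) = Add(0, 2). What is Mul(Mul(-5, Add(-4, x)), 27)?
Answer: -10395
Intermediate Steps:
O = -16 (O = Mul(-8, Add(0, 2)) = Mul(-8, 2) = -16)
x = 81 (x = Add(-2, Add(Add(Mul(-16, -5), 3), Add(5, -5))) = Add(-2, Add(Add(80, 3), 0)) = Add(-2, Add(83, 0)) = Add(-2, 83) = 81)
Mul(Mul(-5, Add(-4, x)), 27) = Mul(Mul(-5, Add(-4, 81)), 27) = Mul(Mul(-5, 77), 27) = Mul(-385, 27) = -10395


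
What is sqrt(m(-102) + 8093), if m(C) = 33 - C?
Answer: 22*sqrt(17) ≈ 90.708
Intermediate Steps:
sqrt(m(-102) + 8093) = sqrt((33 - 1*(-102)) + 8093) = sqrt((33 + 102) + 8093) = sqrt(135 + 8093) = sqrt(8228) = 22*sqrt(17)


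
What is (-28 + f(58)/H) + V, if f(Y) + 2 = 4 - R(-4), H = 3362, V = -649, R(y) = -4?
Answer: -1138034/1681 ≈ -677.00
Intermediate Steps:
f(Y) = 6 (f(Y) = -2 + (4 - 1*(-4)) = -2 + (4 + 4) = -2 + 8 = 6)
(-28 + f(58)/H) + V = (-28 + 6/3362) - 649 = (-28 + 6*(1/3362)) - 649 = (-28 + 3/1681) - 649 = -47065/1681 - 649 = -1138034/1681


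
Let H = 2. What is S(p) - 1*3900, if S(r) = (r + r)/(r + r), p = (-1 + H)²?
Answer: -3899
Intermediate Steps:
p = 1 (p = (-1 + 2)² = 1² = 1)
S(r) = 1 (S(r) = (2*r)/((2*r)) = (2*r)*(1/(2*r)) = 1)
S(p) - 1*3900 = 1 - 1*3900 = 1 - 3900 = -3899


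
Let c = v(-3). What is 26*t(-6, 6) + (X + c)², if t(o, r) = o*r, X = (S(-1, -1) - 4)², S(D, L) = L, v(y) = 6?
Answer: 25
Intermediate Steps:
c = 6
X = 25 (X = (-1 - 4)² = (-5)² = 25)
26*t(-6, 6) + (X + c)² = 26*(-6*6) + (25 + 6)² = 26*(-36) + 31² = -936 + 961 = 25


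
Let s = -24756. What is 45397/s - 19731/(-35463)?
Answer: -373817725/292640676 ≈ -1.2774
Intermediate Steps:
45397/s - 19731/(-35463) = 45397/(-24756) - 19731/(-35463) = 45397*(-1/24756) - 19731*(-1/35463) = -45397/24756 + 6577/11821 = -373817725/292640676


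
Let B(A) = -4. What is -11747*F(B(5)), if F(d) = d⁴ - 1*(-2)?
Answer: -3030726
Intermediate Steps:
F(d) = 2 + d⁴ (F(d) = d⁴ + 2 = 2 + d⁴)
-11747*F(B(5)) = -11747*(2 + (-4)⁴) = -11747*(2 + 256) = -11747*258 = -3030726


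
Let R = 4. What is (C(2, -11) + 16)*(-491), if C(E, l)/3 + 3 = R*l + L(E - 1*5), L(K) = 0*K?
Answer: 61375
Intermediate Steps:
L(K) = 0
C(E, l) = -9 + 12*l (C(E, l) = -9 + 3*(4*l + 0) = -9 + 3*(4*l) = -9 + 12*l)
(C(2, -11) + 16)*(-491) = ((-9 + 12*(-11)) + 16)*(-491) = ((-9 - 132) + 16)*(-491) = (-141 + 16)*(-491) = -125*(-491) = 61375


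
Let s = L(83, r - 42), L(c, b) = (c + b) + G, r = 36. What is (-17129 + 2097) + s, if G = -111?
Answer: -15066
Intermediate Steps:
L(c, b) = -111 + b + c (L(c, b) = (c + b) - 111 = (b + c) - 111 = -111 + b + c)
s = -34 (s = -111 + (36 - 42) + 83 = -111 - 6 + 83 = -34)
(-17129 + 2097) + s = (-17129 + 2097) - 34 = -15032 - 34 = -15066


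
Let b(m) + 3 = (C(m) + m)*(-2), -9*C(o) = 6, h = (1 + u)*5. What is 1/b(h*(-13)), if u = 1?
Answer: 3/775 ≈ 0.0038710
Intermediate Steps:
h = 10 (h = (1 + 1)*5 = 2*5 = 10)
C(o) = -⅔ (C(o) = -⅑*6 = -⅔)
b(m) = -5/3 - 2*m (b(m) = -3 + (-⅔ + m)*(-2) = -3 + (4/3 - 2*m) = -5/3 - 2*m)
1/b(h*(-13)) = 1/(-5/3 - 20*(-13)) = 1/(-5/3 - 2*(-130)) = 1/(-5/3 + 260) = 1/(775/3) = 3/775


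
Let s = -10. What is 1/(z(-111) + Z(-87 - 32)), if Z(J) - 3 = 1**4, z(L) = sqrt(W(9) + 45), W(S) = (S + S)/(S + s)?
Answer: -4/11 + 3*sqrt(3)/11 ≈ 0.10874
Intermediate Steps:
W(S) = 2*S/(-10 + S) (W(S) = (S + S)/(S - 10) = (2*S)/(-10 + S) = 2*S/(-10 + S))
z(L) = 3*sqrt(3) (z(L) = sqrt(2*9/(-10 + 9) + 45) = sqrt(2*9/(-1) + 45) = sqrt(2*9*(-1) + 45) = sqrt(-18 + 45) = sqrt(27) = 3*sqrt(3))
Z(J) = 4 (Z(J) = 3 + 1**4 = 3 + 1 = 4)
1/(z(-111) + Z(-87 - 32)) = 1/(3*sqrt(3) + 4) = 1/(4 + 3*sqrt(3))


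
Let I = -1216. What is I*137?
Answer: -166592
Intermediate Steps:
I*137 = -1216*137 = -166592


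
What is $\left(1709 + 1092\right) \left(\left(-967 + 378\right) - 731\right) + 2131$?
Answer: $-3695189$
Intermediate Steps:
$\left(1709 + 1092\right) \left(\left(-967 + 378\right) - 731\right) + 2131 = 2801 \left(-589 - 731\right) + 2131 = 2801 \left(-1320\right) + 2131 = -3697320 + 2131 = -3695189$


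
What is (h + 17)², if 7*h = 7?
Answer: 324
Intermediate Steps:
h = 1 (h = (⅐)*7 = 1)
(h + 17)² = (1 + 17)² = 18² = 324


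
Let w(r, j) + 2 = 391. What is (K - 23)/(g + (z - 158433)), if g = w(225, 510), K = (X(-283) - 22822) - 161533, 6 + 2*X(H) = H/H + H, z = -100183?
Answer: 184522/258227 ≈ 0.71457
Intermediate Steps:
w(r, j) = 389 (w(r, j) = -2 + 391 = 389)
X(H) = -5/2 + H/2 (X(H) = -3 + (H/H + H)/2 = -3 + (1 + H)/2 = -3 + (1/2 + H/2) = -5/2 + H/2)
K = -184499 (K = ((-5/2 + (1/2)*(-283)) - 22822) - 161533 = ((-5/2 - 283/2) - 22822) - 161533 = (-144 - 22822) - 161533 = -22966 - 161533 = -184499)
g = 389
(K - 23)/(g + (z - 158433)) = (-184499 - 23)/(389 + (-100183 - 158433)) = -184522/(389 - 258616) = -184522/(-258227) = -184522*(-1/258227) = 184522/258227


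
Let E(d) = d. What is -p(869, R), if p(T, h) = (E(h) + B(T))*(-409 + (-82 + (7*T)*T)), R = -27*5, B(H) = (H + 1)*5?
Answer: -22278955740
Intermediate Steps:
B(H) = 5 + 5*H (B(H) = (1 + H)*5 = 5 + 5*H)
R = -135
p(T, h) = (-491 + 7*T²)*(5 + h + 5*T) (p(T, h) = (h + (5 + 5*T))*(-409 + (-82 + (7*T)*T)) = (5 + h + 5*T)*(-409 + (-82 + 7*T²)) = (5 + h + 5*T)*(-491 + 7*T²) = (-491 + 7*T²)*(5 + h + 5*T))
-p(869, R) = -(-2455 - 2455*869 - 491*(-135) + 7*(-135)*869² + 35*869²*(1 + 869)) = -(-2455 - 2133395 + 66285 + 7*(-135)*755161 + 35*755161*870) = -(-2455 - 2133395 + 66285 - 713627145 + 22994652450) = -1*22278955740 = -22278955740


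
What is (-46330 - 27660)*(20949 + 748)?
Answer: -1605361030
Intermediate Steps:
(-46330 - 27660)*(20949 + 748) = -73990*21697 = -1605361030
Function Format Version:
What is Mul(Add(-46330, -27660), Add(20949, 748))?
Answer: -1605361030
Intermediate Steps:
Mul(Add(-46330, -27660), Add(20949, 748)) = Mul(-73990, 21697) = -1605361030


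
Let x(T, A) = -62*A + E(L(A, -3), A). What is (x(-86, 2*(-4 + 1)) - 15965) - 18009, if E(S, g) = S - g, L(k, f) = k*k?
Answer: -33560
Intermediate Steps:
L(k, f) = k²
x(T, A) = A² - 63*A (x(T, A) = -62*A + (A² - A) = A² - 63*A)
(x(-86, 2*(-4 + 1)) - 15965) - 18009 = ((2*(-4 + 1))*(-63 + 2*(-4 + 1)) - 15965) - 18009 = ((2*(-3))*(-63 + 2*(-3)) - 15965) - 18009 = (-6*(-63 - 6) - 15965) - 18009 = (-6*(-69) - 15965) - 18009 = (414 - 15965) - 18009 = -15551 - 18009 = -33560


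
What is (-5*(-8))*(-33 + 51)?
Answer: 720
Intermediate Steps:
(-5*(-8))*(-33 + 51) = 40*18 = 720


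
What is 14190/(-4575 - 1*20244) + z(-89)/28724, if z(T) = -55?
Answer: -136319535/237633652 ≈ -0.57365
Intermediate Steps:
14190/(-4575 - 1*20244) + z(-89)/28724 = 14190/(-4575 - 1*20244) - 55/28724 = 14190/(-4575 - 20244) - 55*1/28724 = 14190/(-24819) - 55/28724 = 14190*(-1/24819) - 55/28724 = -4730/8273 - 55/28724 = -136319535/237633652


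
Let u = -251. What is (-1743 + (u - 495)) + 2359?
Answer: -130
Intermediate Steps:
(-1743 + (u - 495)) + 2359 = (-1743 + (-251 - 495)) + 2359 = (-1743 - 746) + 2359 = -2489 + 2359 = -130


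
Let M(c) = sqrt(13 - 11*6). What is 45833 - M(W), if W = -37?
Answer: 45833 - I*sqrt(53) ≈ 45833.0 - 7.2801*I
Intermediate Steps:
M(c) = I*sqrt(53) (M(c) = sqrt(13 - 66) = sqrt(-53) = I*sqrt(53))
45833 - M(W) = 45833 - I*sqrt(53)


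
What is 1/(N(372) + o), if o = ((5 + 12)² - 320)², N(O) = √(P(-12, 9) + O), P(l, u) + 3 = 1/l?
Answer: 11532/11077825 - 2*√13281/11077825 ≈ 0.0010202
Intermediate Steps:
P(l, u) = -3 + 1/l
N(O) = √(-37/12 + O) (N(O) = √((-3 + 1/(-12)) + O) = √((-3 - 1/12) + O) = √(-37/12 + O))
o = 961 (o = (17² - 320)² = (289 - 320)² = (-31)² = 961)
1/(N(372) + o) = 1/(√(-111 + 36*372)/6 + 961) = 1/(√(-111 + 13392)/6 + 961) = 1/(√13281/6 + 961) = 1/(961 + √13281/6)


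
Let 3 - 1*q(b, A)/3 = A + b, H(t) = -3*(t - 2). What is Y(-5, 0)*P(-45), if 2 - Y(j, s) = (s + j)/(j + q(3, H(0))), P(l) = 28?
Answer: 1148/23 ≈ 49.913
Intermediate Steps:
H(t) = 6 - 3*t (H(t) = -3*(-2 + t) = 6 - 3*t)
q(b, A) = 9 - 3*A - 3*b (q(b, A) = 9 - 3*(A + b) = 9 + (-3*A - 3*b) = 9 - 3*A - 3*b)
Y(j, s) = 2 - (j + s)/(-18 + j) (Y(j, s) = 2 - (s + j)/(j + (9 - 3*(6 - 3*0) - 3*3)) = 2 - (j + s)/(j + (9 - 3*(6 + 0) - 9)) = 2 - (j + s)/(j + (9 - 3*6 - 9)) = 2 - (j + s)/(j + (9 - 18 - 9)) = 2 - (j + s)/(j - 18) = 2 - (j + s)/(-18 + j))
Y(-5, 0)*P(-45) = ((-36 - 5 - 1*0)/(-18 - 5))*28 = ((-36 - 5 + 0)/(-23))*28 = -1/23*(-41)*28 = (41/23)*28 = 1148/23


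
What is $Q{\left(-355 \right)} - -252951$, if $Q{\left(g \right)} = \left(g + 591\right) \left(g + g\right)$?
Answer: $85391$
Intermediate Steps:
$Q{\left(g \right)} = 2 g \left(591 + g\right)$ ($Q{\left(g \right)} = \left(591 + g\right) 2 g = 2 g \left(591 + g\right)$)
$Q{\left(-355 \right)} - -252951 = 2 \left(-355\right) \left(591 - 355\right) - -252951 = 2 \left(-355\right) 236 + 252951 = -167560 + 252951 = 85391$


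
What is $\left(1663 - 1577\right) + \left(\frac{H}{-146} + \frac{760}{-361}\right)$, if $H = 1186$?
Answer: $\frac{105095}{1387} \approx 75.771$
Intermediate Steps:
$\left(1663 - 1577\right) + \left(\frac{H}{-146} + \frac{760}{-361}\right) = \left(1663 - 1577\right) + \left(\frac{1186}{-146} + \frac{760}{-361}\right) = 86 + \left(1186 \left(- \frac{1}{146}\right) + 760 \left(- \frac{1}{361}\right)\right) = 86 - \frac{14187}{1387} = \frac{105095}{1387}$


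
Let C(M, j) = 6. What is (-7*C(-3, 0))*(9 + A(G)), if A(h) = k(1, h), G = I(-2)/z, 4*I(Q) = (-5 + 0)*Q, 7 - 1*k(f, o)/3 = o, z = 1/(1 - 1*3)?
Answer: -1890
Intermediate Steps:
z = -½ (z = 1/(1 - 3) = 1/(-2) = -½ ≈ -0.50000)
k(f, o) = 21 - 3*o
I(Q) = -5*Q/4 (I(Q) = ((-5 + 0)*Q)/4 = (-5*Q)/4 = -5*Q/4)
G = -5 (G = (-5/4*(-2))/(-½) = (5/2)*(-2) = -5)
A(h) = 21 - 3*h
(-7*C(-3, 0))*(9 + A(G)) = (-7*6)*(9 + (21 - 3*(-5))) = -42*(9 + (21 + 15)) = -42*(9 + 36) = -42*45 = -1890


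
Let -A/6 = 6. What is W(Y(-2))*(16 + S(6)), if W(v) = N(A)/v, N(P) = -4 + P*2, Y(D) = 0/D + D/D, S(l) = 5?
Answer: -1596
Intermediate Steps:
A = -36 (A = -6*6 = -36)
Y(D) = 1 (Y(D) = 0 + 1 = 1)
N(P) = -4 + 2*P
W(v) = -76/v (W(v) = (-4 + 2*(-36))/v = (-4 - 72)/v = -76/v)
W(Y(-2))*(16 + S(6)) = (-76/1)*(16 + 5) = -76*1*21 = -76*21 = -1596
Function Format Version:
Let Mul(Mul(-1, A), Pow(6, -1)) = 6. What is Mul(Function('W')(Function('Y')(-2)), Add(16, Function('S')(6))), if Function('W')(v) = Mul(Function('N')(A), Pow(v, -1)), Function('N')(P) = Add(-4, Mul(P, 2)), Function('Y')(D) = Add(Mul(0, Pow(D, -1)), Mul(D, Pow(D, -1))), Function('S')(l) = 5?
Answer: -1596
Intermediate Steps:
A = -36 (A = Mul(-6, 6) = -36)
Function('Y')(D) = 1 (Function('Y')(D) = Add(0, 1) = 1)
Function('N')(P) = Add(-4, Mul(2, P))
Function('W')(v) = Mul(-76, Pow(v, -1)) (Function('W')(v) = Mul(Add(-4, Mul(2, -36)), Pow(v, -1)) = Mul(Add(-4, -72), Pow(v, -1)) = Mul(-76, Pow(v, -1)))
Mul(Function('W')(Function('Y')(-2)), Add(16, Function('S')(6))) = Mul(Mul(-76, Pow(1, -1)), Add(16, 5)) = Mul(Mul(-76, 1), 21) = Mul(-76, 21) = -1596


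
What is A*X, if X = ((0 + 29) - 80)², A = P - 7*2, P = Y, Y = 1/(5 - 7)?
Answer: -75429/2 ≈ -37715.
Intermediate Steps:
Y = -½ (Y = 1/(-2) = -½ ≈ -0.50000)
P = -½ ≈ -0.50000
A = -29/2 (A = -½ - 7*2 = -½ - 14 = -29/2 ≈ -14.500)
X = 2601 (X = (29 - 80)² = (-51)² = 2601)
A*X = -29/2*2601 = -75429/2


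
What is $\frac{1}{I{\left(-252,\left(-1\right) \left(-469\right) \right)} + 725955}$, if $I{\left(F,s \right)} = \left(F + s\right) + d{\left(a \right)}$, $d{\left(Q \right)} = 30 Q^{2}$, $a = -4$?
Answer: $\frac{1}{726652} \approx 1.3762 \cdot 10^{-6}$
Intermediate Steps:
$I{\left(F,s \right)} = 480 + F + s$ ($I{\left(F,s \right)} = \left(F + s\right) + 30 \left(-4\right)^{2} = \left(F + s\right) + 30 \cdot 16 = \left(F + s\right) + 480 = 480 + F + s$)
$\frac{1}{I{\left(-252,\left(-1\right) \left(-469\right) \right)} + 725955} = \frac{1}{\left(480 - 252 - -469\right) + 725955} = \frac{1}{\left(480 - 252 + 469\right) + 725955} = \frac{1}{697 + 725955} = \frac{1}{726652}$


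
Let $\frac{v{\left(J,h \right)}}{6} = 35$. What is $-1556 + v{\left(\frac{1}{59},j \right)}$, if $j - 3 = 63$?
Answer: $-1346$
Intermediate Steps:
$j = 66$ ($j = 3 + 63 = 66$)
$v{\left(J,h \right)} = 210$ ($v{\left(J,h \right)} = 6 \cdot 35 = 210$)
$-1556 + v{\left(\frac{1}{59},j \right)} = -1556 + 210 = -1346$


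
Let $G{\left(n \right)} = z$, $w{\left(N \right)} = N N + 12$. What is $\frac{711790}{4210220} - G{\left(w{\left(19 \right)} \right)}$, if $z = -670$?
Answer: $\frac{16597407}{24766} \approx 670.17$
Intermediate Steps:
$w{\left(N \right)} = 12 + N^{2}$ ($w{\left(N \right)} = N^{2} + 12 = 12 + N^{2}$)
$G{\left(n \right)} = -670$
$\frac{711790}{4210220} - G{\left(w{\left(19 \right)} \right)} = \frac{711790}{4210220} - -670 = 711790 \cdot \frac{1}{4210220} + 670 = \frac{4187}{24766} + 670 = \frac{16597407}{24766}$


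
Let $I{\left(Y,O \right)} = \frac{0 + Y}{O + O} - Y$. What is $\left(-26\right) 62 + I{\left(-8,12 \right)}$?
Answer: $- \frac{4813}{3} \approx -1604.3$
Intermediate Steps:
$I{\left(Y,O \right)} = - Y + \frac{Y}{2 O}$ ($I{\left(Y,O \right)} = \frac{Y}{2 O} - Y = - Y + \frac{Y}{2 O}$)
$\left(-26\right) 62 + I{\left(-8,12 \right)} = \left(-26\right) 62 + \left(\left(-1\right) \left(-8\right) + \frac{1}{2} \left(-8\right) \frac{1}{12}\right) = -1612 + \left(8 + \frac{1}{2} \left(-8\right) \frac{1}{12}\right) = -1612 + \left(8 - \frac{1}{3}\right) = -1612 + \frac{23}{3} = - \frac{4813}{3}$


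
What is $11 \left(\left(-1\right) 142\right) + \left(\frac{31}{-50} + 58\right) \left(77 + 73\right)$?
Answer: $7045$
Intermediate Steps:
$11 \left(\left(-1\right) 142\right) + \left(\frac{31}{-50} + 58\right) \left(77 + 73\right) = 11 \left(-142\right) + \left(31 \left(- \frac{1}{50}\right) + 58\right) 150 = -1562 + \left(- \frac{31}{50} + 58\right) 150 = -1562 + \frac{2869}{50} \cdot 150 = -1562 + 8607 = 7045$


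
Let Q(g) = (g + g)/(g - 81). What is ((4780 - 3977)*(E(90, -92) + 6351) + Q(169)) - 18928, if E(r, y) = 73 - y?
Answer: 229390649/44 ≈ 5.2134e+6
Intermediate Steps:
Q(g) = 2*g/(-81 + g) (Q(g) = (2*g)/(-81 + g) = 2*g/(-81 + g))
((4780 - 3977)*(E(90, -92) + 6351) + Q(169)) - 18928 = ((4780 - 3977)*((73 - 1*(-92)) + 6351) + 2*169/(-81 + 169)) - 18928 = (803*((73 + 92) + 6351) + 2*169/88) - 18928 = (803*(165 + 6351) + 2*169*(1/88)) - 18928 = (803*6516 + 169/44) - 18928 = (5232348 + 169/44) - 18928 = 230223481/44 - 18928 = 229390649/44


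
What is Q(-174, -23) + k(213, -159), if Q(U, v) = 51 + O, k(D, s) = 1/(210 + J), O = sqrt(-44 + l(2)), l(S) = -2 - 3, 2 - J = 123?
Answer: 4540/89 + 7*I ≈ 51.011 + 7.0*I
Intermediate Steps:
J = -121 (J = 2 - 1*123 = 2 - 123 = -121)
l(S) = -5
O = 7*I (O = sqrt(-44 - 5) = sqrt(-49) = 7*I ≈ 7.0*I)
k(D, s) = 1/89 (k(D, s) = 1/(210 - 121) = 1/89)
Q(U, v) = 51 + 7*I
Q(-174, -23) + k(213, -159) = (51 + 7*I) + 1/89 = 4540/89 + 7*I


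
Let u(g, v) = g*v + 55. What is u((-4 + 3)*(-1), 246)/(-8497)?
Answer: -301/8497 ≈ -0.035424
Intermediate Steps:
u(g, v) = 55 + g*v
u((-4 + 3)*(-1), 246)/(-8497) = (55 + ((-4 + 3)*(-1))*246)/(-8497) = (55 - 1*(-1)*246)*(-1/8497) = (55 + 1*246)*(-1/8497) = (55 + 246)*(-1/8497) = 301*(-1/8497) = -301/8497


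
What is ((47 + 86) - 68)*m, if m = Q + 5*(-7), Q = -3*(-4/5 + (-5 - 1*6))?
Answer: 26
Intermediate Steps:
Q = 177/5 (Q = -3*(-4*1/5 + (-5 - 6)) = -3*(-4/5 - 11) = -3*(-59/5) = 177/5 ≈ 35.400)
m = 2/5 (m = 177/5 + 5*(-7) = 177/5 - 35 = 2/5 ≈ 0.40000)
((47 + 86) - 68)*m = ((47 + 86) - 68)*(2/5) = (133 - 68)*(2/5) = 65*(2/5) = 26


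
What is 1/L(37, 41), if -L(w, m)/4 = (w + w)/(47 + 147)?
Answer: -97/148 ≈ -0.65541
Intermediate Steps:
L(w, m) = -4*w/97 (L(w, m) = -4*(w + w)/(47 + 147) = -4*2*w/194 = -4*w/97)
1/L(37, 41) = 1/(-4/97*37) = 1/(-148/97) = -97/148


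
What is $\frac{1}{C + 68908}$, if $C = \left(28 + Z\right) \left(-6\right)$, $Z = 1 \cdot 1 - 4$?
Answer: $\frac{1}{68758} \approx 1.4544 \cdot 10^{-5}$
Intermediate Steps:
$Z = -3$ ($Z = 1 - 4 = -3$)
$C = -150$ ($C = \left(28 - 3\right) \left(-6\right) = 25 \left(-6\right) = -150$)
$\frac{1}{C + 68908} = \frac{1}{-150 + 68908} = \frac{1}{68758}$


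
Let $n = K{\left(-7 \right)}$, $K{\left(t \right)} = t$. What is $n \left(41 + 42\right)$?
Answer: $-581$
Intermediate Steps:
$n = -7$
$n \left(41 + 42\right) = - 7 \left(41 + 42\right) = \left(-7\right) 83 = -581$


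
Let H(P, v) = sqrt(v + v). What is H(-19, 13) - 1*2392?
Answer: -2392 + sqrt(26) ≈ -2386.9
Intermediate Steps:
H(P, v) = sqrt(2)*sqrt(v) (H(P, v) = sqrt(2*v) = sqrt(2)*sqrt(v))
H(-19, 13) - 1*2392 = sqrt(2)*sqrt(13) - 1*2392 = sqrt(26) - 2392 = -2392 + sqrt(26)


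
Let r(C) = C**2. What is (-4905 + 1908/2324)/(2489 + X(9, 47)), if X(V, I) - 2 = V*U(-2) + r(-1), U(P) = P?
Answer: -1424664/718697 ≈ -1.9823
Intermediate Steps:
X(V, I) = 3 - 2*V (X(V, I) = 2 + (V*(-2) + (-1)**2) = 2 + (-2*V + 1) = 2 + (1 - 2*V) = 3 - 2*V)
(-4905 + 1908/2324)/(2489 + X(9, 47)) = (-4905 + 1908/2324)/(2489 + (3 - 2*9)) = (-4905 + 1908*(1/2324))/(2489 + (3 - 18)) = (-4905 + 477/581)/(2489 - 15) = -2849328/581/2474 = -2849328/581*1/2474 = -1424664/718697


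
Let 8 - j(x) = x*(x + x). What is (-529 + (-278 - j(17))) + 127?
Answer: -110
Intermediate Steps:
j(x) = 8 - 2*x² (j(x) = 8 - x*(x + x) = 8 - x*2*x = 8 - 2*x²)
(-529 + (-278 - j(17))) + 127 = (-529 + (-278 - (8 - 2*17²))) + 127 = (-529 + (-278 - (8 - 2*289))) + 127 = (-529 + (-278 - (8 - 578))) + 127 = (-529 + (-278 - 1*(-570))) + 127 = (-529 + (-278 + 570)) + 127 = (-529 + 292) + 127 = -237 + 127 = -110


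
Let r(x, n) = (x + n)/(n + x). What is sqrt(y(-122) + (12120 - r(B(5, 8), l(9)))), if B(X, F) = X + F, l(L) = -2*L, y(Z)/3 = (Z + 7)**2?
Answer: sqrt(51794) ≈ 227.58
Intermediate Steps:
y(Z) = 3*(7 + Z)**2 (y(Z) = 3*(Z + 7)**2 = 3*(7 + Z)**2)
B(X, F) = F + X
r(x, n) = 1 (r(x, n) = (n + x)/(n + x) = 1)
sqrt(y(-122) + (12120 - r(B(5, 8), l(9)))) = sqrt(3*(7 - 122)**2 + (12120 - 1*1)) = sqrt(3*(-115)**2 + (12120 - 1)) = sqrt(3*13225 + 12119) = sqrt(39675 + 12119) = sqrt(51794)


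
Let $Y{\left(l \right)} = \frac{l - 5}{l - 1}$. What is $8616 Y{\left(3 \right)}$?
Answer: $-8616$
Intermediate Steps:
$Y{\left(l \right)} = \frac{-5 + l}{-1 + l}$
$8616 Y{\left(3 \right)} = 8616 \frac{-5 + 3}{-1 + 3} = 8616 \cdot \frac{1}{2} \left(-2\right) = 8616 \left(-1\right) = -8616$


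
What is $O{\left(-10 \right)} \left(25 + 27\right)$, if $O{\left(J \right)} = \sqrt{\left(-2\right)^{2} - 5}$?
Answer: $52 i \approx 52.0 i$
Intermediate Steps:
$O{\left(J \right)} = i$ ($O{\left(J \right)} = \sqrt{4 - 5} = \sqrt{-1} = i$)
$O{\left(-10 \right)} \left(25 + 27\right) = i \left(25 + 27\right) = i 52 = 52 i$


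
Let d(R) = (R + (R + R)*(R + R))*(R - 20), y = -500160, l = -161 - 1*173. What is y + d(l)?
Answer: -158345220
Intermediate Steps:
l = -334 (l = -161 - 173 = -334)
d(R) = (-20 + R)*(R + 4*R²) (d(R) = (R + (2*R)*(2*R))*(-20 + R) = (R + 4*R²)*(-20 + R) = (-20 + R)*(R + 4*R²))
y + d(l) = -500160 - 334*(-20 - 79*(-334) + 4*(-334)²) = -500160 - 334*(-20 + 26386 + 4*111556) = -500160 - 334*(-20 + 26386 + 446224) = -500160 - 334*472590 = -500160 - 157845060 = -158345220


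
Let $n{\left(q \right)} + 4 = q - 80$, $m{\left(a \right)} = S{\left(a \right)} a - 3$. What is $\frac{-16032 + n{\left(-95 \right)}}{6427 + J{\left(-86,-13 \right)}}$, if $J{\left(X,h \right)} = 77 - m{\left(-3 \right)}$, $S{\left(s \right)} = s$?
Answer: $- \frac{16211}{6498} \approx -2.4948$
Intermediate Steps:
$m{\left(a \right)} = -3 + a^{2}$ ($m{\left(a \right)} = a a - 3 = a^{2} - 3 = -3 + a^{2}$)
$n{\left(q \right)} = -84 + q$ ($n{\left(q \right)} = -4 + \left(q - 80\right) = -4 + \left(-80 + q\right) = -84 + q$)
$J{\left(X,h \right)} = 71$ ($J{\left(X,h \right)} = 77 - \left(-3 + \left(-3\right)^{2}\right) = 77 - \left(-3 + 9\right) = 77 - 6 = 71$)
$\frac{-16032 + n{\left(-95 \right)}}{6427 + J{\left(-86,-13 \right)}} = \frac{-16032 - 179}{6427 + 71} = \frac{-16032 - 179}{6498} = \left(-16211\right) \frac{1}{6498} = - \frac{16211}{6498}$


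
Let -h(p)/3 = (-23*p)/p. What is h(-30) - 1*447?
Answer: -378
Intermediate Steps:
h(p) = 69 (h(p) = -3*(-23*p)/p = -3*(-23) = 69)
h(-30) - 1*447 = 69 - 1*447 = 69 - 447 = -378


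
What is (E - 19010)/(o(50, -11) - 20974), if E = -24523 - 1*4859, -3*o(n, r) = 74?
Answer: 36294/15749 ≈ 2.3045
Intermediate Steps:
o(n, r) = -74/3 (o(n, r) = -1/3*74 = -74/3)
E = -29382 (E = -24523 - 4859 = -29382)
(E - 19010)/(o(50, -11) - 20974) = (-29382 - 19010)/(-74/3 - 20974) = -48392/(-62996/3) = -48392*(-3/62996) = 36294/15749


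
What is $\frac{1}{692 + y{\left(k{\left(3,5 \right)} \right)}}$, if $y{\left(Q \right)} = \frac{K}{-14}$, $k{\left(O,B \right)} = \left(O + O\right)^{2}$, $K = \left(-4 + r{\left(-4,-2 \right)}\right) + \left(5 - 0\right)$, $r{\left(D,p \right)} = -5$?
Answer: $\frac{7}{4846} \approx 0.0014445$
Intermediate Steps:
$K = -4$ ($K = \left(-4 - 5\right) + \left(5 - 0\right) = -9 + \left(5 + 0\right) = -9 + 5 = -4$)
$k{\left(O,B \right)} = 4 O^{2}$ ($k{\left(O,B \right)} = \left(2 O\right)^{2} = 4 O^{2}$)
$y{\left(Q \right)} = \frac{2}{7}$ ($y{\left(Q \right)} = - \frac{4}{-14} = \left(-4\right) \left(- \frac{1}{14}\right) = \frac{2}{7}$)
$\frac{1}{692 + y{\left(k{\left(3,5 \right)} \right)}} = \frac{1}{692 + \frac{2}{7}} = \frac{1}{\frac{4846}{7}} = \frac{7}{4846}$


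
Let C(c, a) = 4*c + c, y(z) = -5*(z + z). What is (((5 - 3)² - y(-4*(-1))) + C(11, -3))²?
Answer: 9801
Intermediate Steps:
y(z) = -10*z
C(c, a) = 5*c
(((5 - 3)² - y(-4*(-1))) + C(11, -3))² = (((5 - 3)² - (-10)*(-4*(-1))) + 5*11)² = ((2² - (-10)*4) + 55)² = ((4 - 1*(-40)) + 55)² = ((4 + 40) + 55)² = (44 + 55)² = 99² = 9801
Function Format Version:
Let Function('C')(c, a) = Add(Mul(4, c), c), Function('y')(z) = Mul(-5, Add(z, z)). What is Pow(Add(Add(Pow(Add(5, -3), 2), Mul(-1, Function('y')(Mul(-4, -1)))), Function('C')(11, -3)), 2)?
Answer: 9801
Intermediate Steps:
Function('y')(z) = Mul(-10, z) (Function('y')(z) = Mul(-5, Mul(2, z)) = Mul(-10, z))
Function('C')(c, a) = Mul(5, c)
Pow(Add(Add(Pow(Add(5, -3), 2), Mul(-1, Function('y')(Mul(-4, -1)))), Function('C')(11, -3)), 2) = Pow(Add(Add(Pow(Add(5, -3), 2), Mul(-1, Mul(-10, Mul(-4, -1)))), Mul(5, 11)), 2) = Pow(Add(Add(Pow(2, 2), Mul(-1, Mul(-10, 4))), 55), 2) = Pow(Add(Add(4, Mul(-1, -40)), 55), 2) = Pow(Add(Add(4, 40), 55), 2) = Pow(Add(44, 55), 2) = Pow(99, 2) = 9801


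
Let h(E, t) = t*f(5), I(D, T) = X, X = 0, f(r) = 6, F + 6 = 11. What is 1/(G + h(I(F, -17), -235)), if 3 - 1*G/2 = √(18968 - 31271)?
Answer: I/(6*(√1367 - 234*I)) ≈ -0.0006949 + 0.0001098*I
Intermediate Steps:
F = 5 (F = -6 + 11 = 5)
I(D, T) = 0
h(E, t) = 6*t (h(E, t) = t*6 = 6*t)
G = 6 - 6*I*√1367 (G = 6 - 2*√(18968 - 31271) = 6 - 6*I*√1367 ≈ 6.0 - 221.84*I)
1/(G + h(I(F, -17), -235)) = 1/((6 - 6*I*√1367) + 6*(-235)) = 1/((6 - 6*I*√1367) - 1410) = 1/(-1404 - 6*I*√1367)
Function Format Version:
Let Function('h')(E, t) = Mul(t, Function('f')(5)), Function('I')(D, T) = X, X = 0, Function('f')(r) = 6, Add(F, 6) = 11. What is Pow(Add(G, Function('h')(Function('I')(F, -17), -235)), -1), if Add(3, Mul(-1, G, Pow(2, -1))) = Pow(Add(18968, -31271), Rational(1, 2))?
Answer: Mul(Rational(1, 6), I, Pow(Add(Pow(1367, Rational(1, 2)), Mul(-234, I)), -1)) ≈ Add(-0.00069490, Mul(0.00010980, I))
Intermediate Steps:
F = 5 (F = Add(-6, 11) = 5)
Function('I')(D, T) = 0
Function('h')(E, t) = Mul(6, t) (Function('h')(E, t) = Mul(t, 6) = Mul(6, t))
G = Add(6, Mul(-6, I, Pow(1367, Rational(1, 2)))) (G = Add(6, Mul(-2, Pow(Add(18968, -31271), Rational(1, 2)))) = Add(6, Mul(-2, Pow(-12303, Rational(1, 2)))) = Add(6, Mul(-2, Mul(3, I, Pow(1367, Rational(1, 2))))) = Add(6, Mul(-6, I, Pow(1367, Rational(1, 2)))) ≈ Add(6.0000, Mul(-221.84, I)))
Pow(Add(G, Function('h')(Function('I')(F, -17), -235)), -1) = Pow(Add(Add(6, Mul(-6, I, Pow(1367, Rational(1, 2)))), Mul(6, -235)), -1) = Pow(Add(Add(6, Mul(-6, I, Pow(1367, Rational(1, 2)))), -1410), -1) = Pow(Add(-1404, Mul(-6, I, Pow(1367, Rational(1, 2)))), -1)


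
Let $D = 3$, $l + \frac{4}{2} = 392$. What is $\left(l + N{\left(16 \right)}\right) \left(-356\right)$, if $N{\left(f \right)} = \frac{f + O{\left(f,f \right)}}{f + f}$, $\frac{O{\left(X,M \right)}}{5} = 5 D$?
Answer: $- \frac{1118819}{8} \approx -1.3985 \cdot 10^{5}$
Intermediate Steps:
$l = 390$ ($l = -2 + 392 = 390$)
$O{\left(X,M \right)} = 75$ ($O{\left(X,M \right)} = 5 \cdot 5 \cdot 3 = 5 \cdot 15 = 75$)
$N{\left(f \right)} = \frac{75 + f}{2 f}$ ($N{\left(f \right)} = \frac{f + 75}{f + f} = \frac{75 + f}{2 f}$)
$\left(l + N{\left(16 \right)}\right) \left(-356\right) = \left(390 + \frac{75 + 16}{2 \cdot 16}\right) \left(-356\right) = \left(390 + \frac{1}{2} \cdot \frac{1}{16} \cdot 91\right) \left(-356\right) = \left(390 + \frac{91}{32}\right) \left(-356\right) = \frac{12571}{32} \left(-356\right) = - \frac{1118819}{8}$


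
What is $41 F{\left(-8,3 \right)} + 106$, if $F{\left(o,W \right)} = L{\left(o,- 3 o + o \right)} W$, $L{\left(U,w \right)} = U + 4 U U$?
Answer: $30610$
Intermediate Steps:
$L{\left(U,w \right)} = U + 4 U^{2}$
$F{\left(o,W \right)} = W o \left(1 + 4 o\right)$ ($F{\left(o,W \right)} = o \left(1 + 4 o\right) W = W o \left(1 + 4 o\right)$)
$41 F{\left(-8,3 \right)} + 106 = 41 \cdot 3 \left(-8\right) \left(1 + 4 \left(-8\right)\right) + 106 = 41 \cdot 3 \left(-8\right) \left(1 - 32\right) + 106 = 41 \cdot 3 \left(-8\right) \left(-31\right) + 106 = 41 \cdot 744 + 106 = 30504 + 106 = 30610$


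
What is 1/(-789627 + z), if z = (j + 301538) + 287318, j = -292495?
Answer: -1/493266 ≈ -2.0273e-6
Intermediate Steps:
z = 296361 (z = (-292495 + 301538) + 287318 = 9043 + 287318 = 296361)
1/(-789627 + z) = 1/(-789627 + 296361) = 1/(-493266) = -1/493266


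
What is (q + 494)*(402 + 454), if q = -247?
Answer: 211432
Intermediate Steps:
(q + 494)*(402 + 454) = (-247 + 494)*(402 + 454) = 247*856 = 211432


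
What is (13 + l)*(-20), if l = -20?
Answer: 140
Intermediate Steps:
(13 + l)*(-20) = (13 - 20)*(-20) = -7*(-20) = 140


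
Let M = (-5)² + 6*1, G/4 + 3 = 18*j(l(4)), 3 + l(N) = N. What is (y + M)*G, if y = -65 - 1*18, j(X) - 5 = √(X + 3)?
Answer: -25584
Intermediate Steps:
l(N) = -3 + N
j(X) = 5 + √(3 + X) (j(X) = 5 + √(X + 3) = 5 + √(3 + X))
G = 492 (G = -12 + 4*(18*(5 + √(3 + (-3 + 4)))) = -12 + 4*(18*(5 + √(3 + 1))) = -12 + 4*(18*(5 + √4)) = -12 + 4*(18*(5 + 2)) = -12 + 4*(18*7) = -12 + 4*126 = -12 + 504 = 492)
y = -83 (y = -65 - 18 = -83)
M = 31 (M = 25 + 6 = 31)
(y + M)*G = (-83 + 31)*492 = -52*492 = -25584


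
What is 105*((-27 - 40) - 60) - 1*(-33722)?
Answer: 20387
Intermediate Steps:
105*((-27 - 40) - 60) - 1*(-33722) = 105*(-67 - 60) + 33722 = 105*(-127) + 33722 = -13335 + 33722 = 20387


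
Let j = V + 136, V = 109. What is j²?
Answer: 60025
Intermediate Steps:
j = 245 (j = 109 + 136 = 245)
j² = 245² = 60025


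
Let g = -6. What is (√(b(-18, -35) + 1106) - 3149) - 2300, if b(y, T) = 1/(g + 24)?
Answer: -5449 + √39818/6 ≈ -5415.7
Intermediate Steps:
b(y, T) = 1/18 (b(y, T) = 1/(-6 + 24) = 1/18)
(√(b(-18, -35) + 1106) - 3149) - 2300 = (√(1/18 + 1106) - 3149) - 2300 = (√(19909/18) - 3149) - 2300 = (√39818/6 - 3149) - 2300 = (-3149 + √39818/6) - 2300 = -5449 + √39818/6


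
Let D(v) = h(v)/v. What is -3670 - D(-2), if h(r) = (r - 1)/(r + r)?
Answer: -29357/8 ≈ -3669.6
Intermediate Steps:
h(r) = (-1 + r)/(2*r) (h(r) = (-1 + r)/((2*r)) = (-1 + r)*(1/(2*r)) = (-1 + r)/(2*r))
D(v) = (-1 + v)/(2*v**2) (D(v) = ((-1 + v)/(2*v))/v = (-1 + v)/(2*v**2))
-3670 - D(-2) = -3670 - (-1 - 2)/(2*(-2)**2) = -3670 - (-3)/(2*4) = -3670 - 1*(-3/8) = -3670 + 3/8 = -29357/8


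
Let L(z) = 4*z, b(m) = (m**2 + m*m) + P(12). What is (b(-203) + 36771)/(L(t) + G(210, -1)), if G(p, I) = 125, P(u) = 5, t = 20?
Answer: 119194/205 ≈ 581.43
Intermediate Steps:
b(m) = 5 + 2*m**2 (b(m) = (m**2 + m*m) + 5 = (m**2 + m**2) + 5 = 2*m**2 + 5 = 5 + 2*m**2)
(b(-203) + 36771)/(L(t) + G(210, -1)) = ((5 + 2*(-203)**2) + 36771)/(4*20 + 125) = ((5 + 2*41209) + 36771)/(80 + 125) = ((5 + 82418) + 36771)/205 = (82423 + 36771)*(1/205) = 119194*(1/205) = 119194/205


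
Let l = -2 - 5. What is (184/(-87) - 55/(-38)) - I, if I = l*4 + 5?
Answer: 73831/3306 ≈ 22.332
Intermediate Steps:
l = -7
I = -23 (I = -7*4 + 5 = -28 + 5 = -23)
(184/(-87) - 55/(-38)) - I = (184/(-87) - 55/(-38)) - 1*(-23) = (184*(-1/87) - 55*(-1/38)) + 23 = (-184/87 + 55/38) + 23 = -2207/3306 + 23 = 73831/3306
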